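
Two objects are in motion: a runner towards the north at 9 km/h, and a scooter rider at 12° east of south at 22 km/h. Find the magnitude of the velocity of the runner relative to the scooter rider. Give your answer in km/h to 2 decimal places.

30.86 km/h

Taking east as x and north as y: runner velocity = (0.000, 9.000) km/h; scooter rider velocity = (4.574, -21.519) km/h.
Velocity of runner relative to scooter rider = (0.000, 9.000) − (4.574, -21.519) = (-4.574, 30.519) km/h.
Magnitude = |(-4.574, 30.519)| = 30.860 km/h.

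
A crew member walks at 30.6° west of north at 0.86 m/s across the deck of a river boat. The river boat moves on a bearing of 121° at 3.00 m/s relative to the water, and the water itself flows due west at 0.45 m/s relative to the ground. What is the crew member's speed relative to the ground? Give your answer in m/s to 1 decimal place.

1.9 m/s

In east/north components (m/s): crew member relative to river boat = (-0.438, 0.740); river boat relative to water = (2.572, -1.545); water relative to ground = (-0.450, 0.000).
Sum = (1.684, -0.805) m/s.
Speed = |(1.684, -0.805)| = 1.866 m/s.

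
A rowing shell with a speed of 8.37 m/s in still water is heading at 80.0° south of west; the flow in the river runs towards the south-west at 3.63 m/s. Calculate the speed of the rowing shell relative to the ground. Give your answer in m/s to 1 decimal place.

11.5 m/s

Taking east as x and north as y: velocity relative to the water = (-1.453, -8.243) m/s; the water relative to ground = (-2.567, -2.567) m/s.
Velocity relative to ground = (-1.453, -8.243) + (-2.567, -2.567) = (-4.020, -10.810) m/s.
Speed = |(-4.020, -10.810)| = 11.533 m/s.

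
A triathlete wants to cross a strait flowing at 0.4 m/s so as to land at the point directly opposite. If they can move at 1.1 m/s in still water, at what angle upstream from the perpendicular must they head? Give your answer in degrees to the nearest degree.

To cancel the current, the upstream component of the triathlete's velocity must equal the flow: 1.1 sin θ = 0.4.
sin θ = 0.4 / 1.1 = 0.3636.
θ = arcsin(0.3636) = 21.324°.

21°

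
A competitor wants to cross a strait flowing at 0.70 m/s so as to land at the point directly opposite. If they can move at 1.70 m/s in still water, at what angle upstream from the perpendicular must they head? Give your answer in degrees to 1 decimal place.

24.3°

To cancel the current, the upstream component of the competitor's velocity must equal the flow: 1.70 sin θ = 0.70.
sin θ = 0.70 / 1.70 = 0.4118.
θ = arcsin(0.4118) = 24.316°.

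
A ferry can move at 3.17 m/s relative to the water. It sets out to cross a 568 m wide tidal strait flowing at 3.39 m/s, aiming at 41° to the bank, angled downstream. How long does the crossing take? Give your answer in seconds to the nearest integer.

273 s

The component of the ferry's velocity perpendicular to the bank is 3.17 × sin 41° = 2.080 m/s.
The flow acts along the bank and has no component across it.
Time = 568 / 2.080 = 273.115 s.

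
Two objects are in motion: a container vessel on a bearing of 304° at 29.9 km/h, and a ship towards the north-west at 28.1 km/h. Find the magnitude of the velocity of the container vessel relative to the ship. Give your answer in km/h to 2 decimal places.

5.84 km/h

Taking east as x and north as y: container vessel velocity = (-24.788, 16.720) km/h; ship velocity = (-19.870, 19.870) km/h.
Velocity of container vessel relative to ship = (-24.788, 16.720) − (-19.870, 19.870) = (-4.919, -3.150) km/h.
Magnitude = |(-4.919, -3.150)| = 5.841 km/h.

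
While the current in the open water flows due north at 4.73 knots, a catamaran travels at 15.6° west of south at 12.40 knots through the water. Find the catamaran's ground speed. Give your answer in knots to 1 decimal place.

7.9 knots

Taking east as x and north as y: velocity relative to the water = (-3.335, -11.943) knots; the water relative to ground = (0.000, 4.730) knots.
Velocity relative to ground = (-3.335, -11.943) + (0.000, 4.730) = (-3.335, -7.213) knots.
Speed = |(-3.335, -7.213)| = 7.947 knots.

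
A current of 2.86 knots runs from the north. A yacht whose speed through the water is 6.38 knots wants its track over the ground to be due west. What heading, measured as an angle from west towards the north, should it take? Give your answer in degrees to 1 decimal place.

The current pushes perpendicular to the desired track; the heading must have a component into the current equal to 2.86 knots: 6.38 sin θ = 2.86.
sin θ = 0.4483, so θ = 26.633°.

26.6°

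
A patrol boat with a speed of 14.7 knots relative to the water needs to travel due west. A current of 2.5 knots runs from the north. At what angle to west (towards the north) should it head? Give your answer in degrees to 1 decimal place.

9.8°

The current pushes perpendicular to the desired track; the heading must have a component into the current equal to 2.5 knots: 14.7 sin θ = 2.5.
sin θ = 0.1701, so θ = 9.792°.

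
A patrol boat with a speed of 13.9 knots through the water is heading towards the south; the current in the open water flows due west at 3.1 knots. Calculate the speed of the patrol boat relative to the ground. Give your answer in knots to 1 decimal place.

14.2 knots

Taking east as x and north as y: velocity relative to the water = (0.000, -13.900) knots; the water relative to ground = (-3.100, 0.000) knots.
Velocity relative to ground = (0.000, -13.900) + (-3.100, 0.000) = (-3.100, -13.900) knots.
Speed = |(-3.100, -13.900)| = 14.241 knots.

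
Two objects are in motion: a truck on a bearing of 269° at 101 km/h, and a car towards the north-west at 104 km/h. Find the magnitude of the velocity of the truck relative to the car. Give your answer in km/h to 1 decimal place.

80.1 km/h

Taking east as x and north as y: truck velocity = (-100.985, -1.763) km/h; car velocity = (-73.539, 73.539) km/h.
Velocity of truck relative to car = (-100.985, -1.763) − (-73.539, 73.539) = (-27.446, -75.302) km/h.
Magnitude = |(-27.446, -75.302)| = 80.147 km/h.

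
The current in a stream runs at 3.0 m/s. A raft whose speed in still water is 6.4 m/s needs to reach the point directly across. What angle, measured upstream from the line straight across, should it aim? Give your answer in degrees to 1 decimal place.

To cancel the current, the upstream component of the raft's velocity must equal the flow: 6.4 sin θ = 3.0.
sin θ = 3.0 / 6.4 = 0.4688.
θ = arcsin(0.4688) = 27.953°.

28.0°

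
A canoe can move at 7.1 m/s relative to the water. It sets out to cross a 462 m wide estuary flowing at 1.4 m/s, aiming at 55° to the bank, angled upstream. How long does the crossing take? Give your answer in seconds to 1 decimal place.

79.4 s

The component of the canoe's velocity perpendicular to the bank is 7.1 × sin 55° = 5.816 m/s.
Only the cross-stream component determines the crossing time; the current contributes nothing perpendicular to the bank.
Time = 462 / 5.816 = 79.436 s.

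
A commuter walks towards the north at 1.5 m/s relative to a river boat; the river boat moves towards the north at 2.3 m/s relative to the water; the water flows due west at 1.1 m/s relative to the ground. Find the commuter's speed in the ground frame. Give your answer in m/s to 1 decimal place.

4.0 m/s

In east/north components (m/s): commuter relative to river boat = (0.000, 1.500); river boat relative to water = (0.000, 2.300); water relative to ground = (-1.100, 0.000).
Sum = (-1.100, 3.800) m/s.
Speed = |(-1.100, 3.800)| = 3.956 m/s.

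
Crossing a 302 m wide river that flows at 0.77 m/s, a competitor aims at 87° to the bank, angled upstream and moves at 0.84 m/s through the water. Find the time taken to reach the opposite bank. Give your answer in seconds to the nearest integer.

360 s

The component of the competitor's velocity perpendicular to the bank is 0.84 × sin 87° = 0.839 m/s.
The current is parallel to the bank, so it does not affect the crossing time.
Time = 302 / 0.839 = 360.017 s.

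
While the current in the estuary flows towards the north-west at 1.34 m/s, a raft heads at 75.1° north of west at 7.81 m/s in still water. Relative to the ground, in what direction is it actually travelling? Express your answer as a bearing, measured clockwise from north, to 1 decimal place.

Taking east as x and north as y: velocity relative to the water = (-2.008, 7.547) m/s; the water relative to ground = (-0.948, 0.948) m/s.
Velocity relative to ground = (-2.008, 7.547) + (-0.948, 0.948) = (-2.956, 8.495) m/s.
Bearing = atan2(-2.96, 8.49) = 340.82° clockwise from north.

340.8°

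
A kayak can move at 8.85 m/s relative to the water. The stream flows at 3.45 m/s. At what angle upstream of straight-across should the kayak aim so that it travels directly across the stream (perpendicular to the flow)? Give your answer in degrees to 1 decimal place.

To cancel the current, the upstream component of the kayak's velocity must equal the flow: 8.85 sin θ = 3.45.
sin θ = 3.45 / 8.85 = 0.3898.
θ = arcsin(0.3898) = 22.944°.

22.9°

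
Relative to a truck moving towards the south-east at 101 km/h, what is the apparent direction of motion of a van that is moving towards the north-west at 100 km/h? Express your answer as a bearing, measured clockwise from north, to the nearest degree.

Taking east as x and north as y: van velocity = (-70.711, 70.711) km/h; truck velocity = (71.418, -71.418) km/h.
Velocity of van relative to truck = (-70.711, 70.711) − (71.418, -71.418) = (-142.128, 142.128) km/h.
Bearing = atan2(-142.13, 142.13) = 315.00° clockwise from north.

315°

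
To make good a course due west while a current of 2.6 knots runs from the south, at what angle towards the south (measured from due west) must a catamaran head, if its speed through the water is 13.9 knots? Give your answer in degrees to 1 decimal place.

10.8°

The current pushes perpendicular to the desired track; the heading must have a component into the current equal to 2.6 knots: 13.9 sin θ = 2.6.
sin θ = 0.1871, so θ = 10.781°.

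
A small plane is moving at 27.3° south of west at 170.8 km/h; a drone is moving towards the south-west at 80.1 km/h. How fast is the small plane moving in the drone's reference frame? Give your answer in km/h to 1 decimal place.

Taking east as x and north as y: small plane velocity = (-151.776, -78.337) km/h; drone velocity = (-56.639, -56.639) km/h.
Velocity of small plane relative to drone = (-151.776, -78.337) − (-56.639, -56.639) = (-95.137, -21.698) km/h.
Magnitude = |(-95.137, -21.698)| = 97.580 km/h.

97.6 km/h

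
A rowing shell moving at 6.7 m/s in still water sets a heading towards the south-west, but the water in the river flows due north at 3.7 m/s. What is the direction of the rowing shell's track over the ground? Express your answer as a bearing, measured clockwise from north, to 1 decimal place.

257.6°

Taking east as x and north as y: velocity relative to the water = (-4.738, -4.738) m/s; the water relative to ground = (0.000, 3.700) m/s.
Velocity relative to ground = (-4.738, -4.738) + (0.000, 3.700) = (-4.738, -1.038) m/s.
Bearing = atan2(-4.74, -1.04) = 257.65° clockwise from north.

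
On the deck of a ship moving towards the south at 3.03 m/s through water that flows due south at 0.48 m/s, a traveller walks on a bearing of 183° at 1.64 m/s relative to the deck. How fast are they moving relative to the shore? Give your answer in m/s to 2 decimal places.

In east/north components (m/s): traveller relative to ship = (-0.086, -1.638); ship relative to water = (0.000, -3.030); water relative to ground = (0.000, -0.480).
Sum = (-0.086, -5.148) m/s.
Speed = |(-0.086, -5.148)| = 5.148 m/s.

5.15 m/s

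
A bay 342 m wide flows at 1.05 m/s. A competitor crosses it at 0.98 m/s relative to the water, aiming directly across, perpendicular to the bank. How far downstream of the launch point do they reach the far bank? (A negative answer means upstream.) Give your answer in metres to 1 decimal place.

366.4 m

Perpendicular speed = 0.980 m/s; crossing time = 342 / 0.980 = 348.980 s.
Net downstream speed = 1.050 m/s.
Drift = 1.050 × 348.980 = 366.429 m (downstream).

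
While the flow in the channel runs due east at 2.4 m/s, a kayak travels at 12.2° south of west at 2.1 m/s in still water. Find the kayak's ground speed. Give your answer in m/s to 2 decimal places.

0.56 m/s

Taking east as x and north as y: velocity relative to the water = (-2.053, -0.444) m/s; the water relative to ground = (2.400, 0.000) m/s.
Velocity relative to ground = (-2.053, -0.444) + (2.400, 0.000) = (0.347, -0.444) m/s.
Speed = |(0.347, -0.444)| = 0.564 m/s.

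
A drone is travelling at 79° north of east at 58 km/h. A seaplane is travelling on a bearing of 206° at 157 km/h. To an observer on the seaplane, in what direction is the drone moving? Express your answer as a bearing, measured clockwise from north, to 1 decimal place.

Taking east as x and north as y: drone velocity = (11.067, 56.934) km/h; seaplane velocity = (-68.824, -141.111) km/h.
Velocity of drone relative to seaplane = (11.067, 56.934) − (-68.824, -141.111) = (79.891, 198.045) km/h.
Bearing = atan2(79.89, 198.05) = 21.97° clockwise from north.

022.0°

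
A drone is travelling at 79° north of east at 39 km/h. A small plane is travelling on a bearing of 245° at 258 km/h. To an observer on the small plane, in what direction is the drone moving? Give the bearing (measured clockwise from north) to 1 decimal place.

Taking east as x and north as y: drone velocity = (7.442, 38.283) km/h; small plane velocity = (-233.827, -109.036) km/h.
Velocity of drone relative to small plane = (7.442, 38.283) − (-233.827, -109.036) = (241.269, 147.319) km/h.
Bearing = atan2(241.27, 147.32) = 58.59° clockwise from north.

058.6°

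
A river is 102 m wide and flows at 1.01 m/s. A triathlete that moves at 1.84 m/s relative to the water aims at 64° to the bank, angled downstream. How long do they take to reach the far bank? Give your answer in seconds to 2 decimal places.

The component of the triathlete's velocity perpendicular to the bank is 1.84 × sin 64° = 1.654 m/s.
Only the cross-stream component determines the crossing time; the current contributes nothing perpendicular to the bank.
Time = 102 / 1.654 = 61.677 s.

61.68 s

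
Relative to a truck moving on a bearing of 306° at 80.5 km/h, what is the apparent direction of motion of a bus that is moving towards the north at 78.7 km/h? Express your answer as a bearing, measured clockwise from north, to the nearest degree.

Taking east as x and north as y: bus velocity = (0.000, 78.700) km/h; truck velocity = (-65.126, 47.317) km/h.
Velocity of bus relative to truck = (0.000, 78.700) − (-65.126, 47.317) = (65.126, 31.383) km/h.
Bearing = atan2(65.13, 31.38) = 64.27° clockwise from north.

064°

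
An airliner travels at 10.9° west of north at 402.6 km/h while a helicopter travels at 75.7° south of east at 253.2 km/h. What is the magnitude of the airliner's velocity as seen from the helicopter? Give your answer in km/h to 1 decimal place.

655.5 km/h

Taking east as x and north as y: airliner velocity = (-76.130, 395.337) km/h; helicopter velocity = (62.540, -245.355) km/h.
Velocity of airliner relative to helicopter = (-76.130, 395.337) − (62.540, -245.355) = (-138.670, 640.691) km/h.
Magnitude = |(-138.670, 640.691)| = 655.526 km/h.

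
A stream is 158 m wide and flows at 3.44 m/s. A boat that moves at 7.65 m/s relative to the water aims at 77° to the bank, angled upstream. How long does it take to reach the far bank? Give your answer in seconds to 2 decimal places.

21.20 s

The component of the boat's velocity perpendicular to the bank is 7.65 × sin 77° = 7.454 m/s.
The flow acts along the bank and has no component across it.
Time = 158 / 7.454 = 21.197 s.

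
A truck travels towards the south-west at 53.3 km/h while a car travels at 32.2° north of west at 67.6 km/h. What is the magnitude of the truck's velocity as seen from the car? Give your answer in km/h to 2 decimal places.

76.25 km/h

Taking east as x and north as y: truck velocity = (-37.689, -37.689) km/h; car velocity = (-57.203, 36.022) km/h.
Velocity of truck relative to car = (-37.689, -37.689) − (-57.203, 36.022) = (19.514, -73.711) km/h.
Magnitude = |(19.514, -73.711)| = 76.250 km/h.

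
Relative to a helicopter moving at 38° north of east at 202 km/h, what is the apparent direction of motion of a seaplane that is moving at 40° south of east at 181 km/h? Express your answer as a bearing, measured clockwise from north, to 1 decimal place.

Taking east as x and north as y: seaplane velocity = (138.654, -116.345) km/h; helicopter velocity = (159.178, 124.364) km/h.
Velocity of seaplane relative to helicopter = (138.654, -116.345) − (159.178, 124.364) = (-20.524, -240.708) km/h.
Bearing = atan2(-20.52, -240.71) = 184.87° clockwise from north.

184.9°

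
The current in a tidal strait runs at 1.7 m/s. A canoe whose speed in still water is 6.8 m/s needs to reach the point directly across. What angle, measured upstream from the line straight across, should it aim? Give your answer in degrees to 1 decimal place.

14.5°

To cancel the current, the upstream component of the canoe's velocity must equal the flow: 6.8 sin θ = 1.7.
sin θ = 1.7 / 6.8 = 0.2500.
θ = arcsin(0.2500) = 14.478°.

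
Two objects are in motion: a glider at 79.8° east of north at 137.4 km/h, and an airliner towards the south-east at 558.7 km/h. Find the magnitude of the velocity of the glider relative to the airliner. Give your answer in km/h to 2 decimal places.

493.36 km/h

Taking east as x and north as y: glider velocity = (135.228, 24.331) km/h; airliner velocity = (395.061, -395.061) km/h.
Velocity of glider relative to airliner = (135.228, 24.331) − (395.061, -395.061) = (-259.832, 419.392) km/h.
Magnitude = |(-259.832, 419.392)| = 493.358 km/h.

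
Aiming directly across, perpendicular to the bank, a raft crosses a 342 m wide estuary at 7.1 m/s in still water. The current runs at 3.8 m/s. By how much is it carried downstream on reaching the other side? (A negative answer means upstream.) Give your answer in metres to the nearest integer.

Perpendicular speed = 7.100 m/s; crossing time = 342 / 7.100 = 48.169 s.
Net downstream speed = 3.800 m/s.
Drift = 3.800 × 48.169 = 183.042 m (downstream).

183 m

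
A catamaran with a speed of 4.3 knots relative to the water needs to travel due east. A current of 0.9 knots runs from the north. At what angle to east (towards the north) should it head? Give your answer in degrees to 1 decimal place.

12.1°

The current pushes perpendicular to the desired track; the heading must have a component into the current equal to 0.9 knots: 4.3 sin θ = 0.9.
sin θ = 0.2093, so θ = 12.081°.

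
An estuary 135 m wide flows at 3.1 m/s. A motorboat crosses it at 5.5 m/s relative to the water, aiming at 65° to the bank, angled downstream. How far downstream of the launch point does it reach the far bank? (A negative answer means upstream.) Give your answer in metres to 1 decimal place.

Perpendicular speed = 4.985 m/s; crossing time = 135 / 4.985 = 27.083 s.
Net downstream speed = 5.424 m/s.
Drift = 5.424 × 27.083 = 146.909 m (downstream).

146.9 m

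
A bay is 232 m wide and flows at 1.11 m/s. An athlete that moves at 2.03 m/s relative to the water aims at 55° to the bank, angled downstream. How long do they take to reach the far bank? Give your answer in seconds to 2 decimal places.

139.52 s

The component of the athlete's velocity perpendicular to the bank is 2.03 × sin 55° = 1.663 m/s.
Only the cross-stream component determines the crossing time; the current contributes nothing perpendicular to the bank.
Time = 232 / 1.663 = 139.517 s.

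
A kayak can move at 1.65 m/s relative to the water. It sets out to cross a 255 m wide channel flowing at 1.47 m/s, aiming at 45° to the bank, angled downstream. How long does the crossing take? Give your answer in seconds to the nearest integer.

219 s

The component of the kayak's velocity perpendicular to the bank is 1.65 × sin 45° = 1.167 m/s.
Only the cross-stream component determines the crossing time; the current contributes nothing perpendicular to the bank.
Time = 255 / 1.167 = 218.560 s.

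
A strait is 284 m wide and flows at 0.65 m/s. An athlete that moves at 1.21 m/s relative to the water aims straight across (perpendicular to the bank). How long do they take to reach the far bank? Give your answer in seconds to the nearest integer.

235 s

The component of the athlete's velocity perpendicular to the bank is 1.21 m/s.
The flow acts along the bank and has no component across it.
Time = 284 / 1.210 = 234.711 s.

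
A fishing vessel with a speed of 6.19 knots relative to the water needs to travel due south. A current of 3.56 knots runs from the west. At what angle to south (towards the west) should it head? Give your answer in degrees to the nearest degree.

35°

The current pushes perpendicular to the desired track; the heading must have a component into the current equal to 3.56 knots: 6.19 sin θ = 3.56.
sin θ = 0.5751, so θ = 35.108°.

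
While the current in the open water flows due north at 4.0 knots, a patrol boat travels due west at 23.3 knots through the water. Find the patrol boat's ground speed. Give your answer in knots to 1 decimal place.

Taking east as x and north as y: velocity relative to the water = (-23.300, 0.000) knots; the water relative to ground = (0.000, 4.000) knots.
Velocity relative to ground = (-23.300, 0.000) + (0.000, 4.000) = (-23.300, 4.000) knots.
Speed = |(-23.300, 4.000)| = 23.641 knots.

23.6 knots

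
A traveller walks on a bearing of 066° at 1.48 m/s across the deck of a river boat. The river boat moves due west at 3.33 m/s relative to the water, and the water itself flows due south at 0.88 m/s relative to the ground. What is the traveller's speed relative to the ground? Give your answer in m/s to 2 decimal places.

2.00 m/s

In east/north components (m/s): traveller relative to river boat = (1.352, 0.602); river boat relative to water = (-3.330, 0.000); water relative to ground = (0.000, -0.880).
Sum = (-1.978, -0.278) m/s.
Speed = |(-1.978, -0.278)| = 1.997 m/s.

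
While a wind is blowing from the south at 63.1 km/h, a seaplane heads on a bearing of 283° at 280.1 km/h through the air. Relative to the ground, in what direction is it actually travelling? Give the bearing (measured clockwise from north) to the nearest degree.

Taking east as x and north as y: velocity relative to the air = (-272.921, 63.009) km/h; the air relative to ground = (0.000, 63.100) km/h.
Velocity relative to ground = (-272.921, 63.009) + (0.000, 63.100) = (-272.921, 126.109) km/h.
Bearing = atan2(-272.92, 126.11) = 294.80° clockwise from north.

295°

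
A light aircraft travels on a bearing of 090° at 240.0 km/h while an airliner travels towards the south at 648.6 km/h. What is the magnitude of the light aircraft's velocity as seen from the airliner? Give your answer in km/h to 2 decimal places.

Taking east as x and north as y: light aircraft velocity = (240.000, 0.000) km/h; airliner velocity = (0.000, -648.600) km/h.
Velocity of light aircraft relative to airliner = (240.000, 0.000) − (0.000, -648.600) = (240.000, 648.600) km/h.
Magnitude = |(240.000, 648.600)| = 691.579 km/h.

691.58 km/h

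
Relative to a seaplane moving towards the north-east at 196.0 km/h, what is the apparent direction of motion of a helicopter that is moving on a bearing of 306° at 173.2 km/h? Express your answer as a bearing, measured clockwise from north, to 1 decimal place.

Taking east as x and north as y: helicopter velocity = (-140.122, 101.804) km/h; seaplane velocity = (138.593, 138.593) km/h.
Velocity of helicopter relative to seaplane = (-140.122, 101.804) − (138.593, 138.593) = (-278.715, -36.789) km/h.
Bearing = atan2(-278.71, -36.79) = 262.48° clockwise from north.

262.5°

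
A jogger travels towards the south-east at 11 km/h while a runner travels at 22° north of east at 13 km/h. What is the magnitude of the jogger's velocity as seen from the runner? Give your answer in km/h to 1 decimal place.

Taking east as x and north as y: jogger velocity = (7.778, -7.778) km/h; runner velocity = (12.053, 4.870) km/h.
Velocity of jogger relative to runner = (7.778, -7.778) − (12.053, 4.870) = (-4.275, -12.648) km/h.
Magnitude = |(-4.275, -12.648)| = 13.351 km/h.

13.4 km/h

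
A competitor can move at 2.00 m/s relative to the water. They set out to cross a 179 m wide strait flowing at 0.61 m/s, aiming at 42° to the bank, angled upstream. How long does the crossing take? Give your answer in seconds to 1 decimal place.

133.8 s

The component of the competitor's velocity perpendicular to the bank is 2.00 × sin 42° = 1.338 m/s.
The flow acts along the bank and has no component across it.
Time = 179 / 1.338 = 133.756 s.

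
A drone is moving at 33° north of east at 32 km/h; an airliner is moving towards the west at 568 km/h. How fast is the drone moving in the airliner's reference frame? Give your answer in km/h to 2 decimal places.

595.09 km/h

Taking east as x and north as y: drone velocity = (26.837, 17.428) km/h; airliner velocity = (-568.000, 0.000) km/h.
Velocity of drone relative to airliner = (26.837, 17.428) − (-568.000, 0.000) = (594.837, 17.428) km/h.
Magnitude = |(594.837, 17.428)| = 595.093 km/h.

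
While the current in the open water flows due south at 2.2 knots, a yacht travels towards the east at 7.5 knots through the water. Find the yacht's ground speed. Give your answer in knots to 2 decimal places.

Taking east as x and north as y: velocity relative to the water = (7.500, 0.000) knots; the water relative to ground = (0.000, -2.200) knots.
Velocity relative to ground = (7.500, 0.000) + (0.000, -2.200) = (7.500, -2.200) knots.
Speed = |(7.500, -2.200)| = 7.816 knots.

7.82 knots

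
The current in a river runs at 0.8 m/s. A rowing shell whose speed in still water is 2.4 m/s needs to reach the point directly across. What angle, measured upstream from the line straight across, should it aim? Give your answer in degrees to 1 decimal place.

19.5°

To cancel the current, the upstream component of the rowing shell's velocity must equal the flow: 2.4 sin θ = 0.8.
sin θ = 0.8 / 2.4 = 0.3333.
θ = arcsin(0.3333) = 19.471°.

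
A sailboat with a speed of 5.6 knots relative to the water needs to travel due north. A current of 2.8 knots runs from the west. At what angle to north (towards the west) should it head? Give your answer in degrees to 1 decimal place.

30.0°

The current pushes perpendicular to the desired track; the heading must have a component into the current equal to 2.8 knots: 5.6 sin θ = 2.8.
sin θ = 0.5000, so θ = 30.000°.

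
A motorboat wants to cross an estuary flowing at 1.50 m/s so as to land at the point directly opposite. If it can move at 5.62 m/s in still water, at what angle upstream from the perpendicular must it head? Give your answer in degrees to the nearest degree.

To cancel the current, the upstream component of the motorboat's velocity must equal the flow: 5.62 sin θ = 1.50.
sin θ = 1.50 / 5.62 = 0.2669.
θ = arcsin(0.2669) = 15.480°.

15°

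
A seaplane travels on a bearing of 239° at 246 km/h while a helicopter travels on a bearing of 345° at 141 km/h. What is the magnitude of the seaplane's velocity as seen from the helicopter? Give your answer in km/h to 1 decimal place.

315.5 km/h

Taking east as x and north as y: seaplane velocity = (-210.863, -126.699) km/h; helicopter velocity = (-36.493, 136.196) km/h.
Velocity of seaplane relative to helicopter = (-210.863, -126.699) − (-36.493, 136.196) = (-174.370, -262.895) km/h.
Magnitude = |(-174.370, -262.895)| = 315.466 km/h.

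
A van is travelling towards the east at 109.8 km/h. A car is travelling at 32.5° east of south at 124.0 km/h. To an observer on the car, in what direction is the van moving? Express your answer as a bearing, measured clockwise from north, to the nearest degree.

Taking east as x and north as y: van velocity = (109.800, 0.000) km/h; car velocity = (66.625, -104.581) km/h.
Velocity of van relative to car = (109.800, 0.000) − (66.625, -104.581) = (43.175, 104.581) km/h.
Bearing = atan2(43.17, 104.58) = 22.43° clockwise from north.

022°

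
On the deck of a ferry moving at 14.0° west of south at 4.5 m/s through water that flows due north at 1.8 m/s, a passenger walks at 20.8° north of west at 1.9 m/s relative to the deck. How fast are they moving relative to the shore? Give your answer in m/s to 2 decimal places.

3.43 m/s

In east/north components (m/s): passenger relative to ferry = (-1.776, 0.675); ferry relative to water = (-1.089, -4.366); water relative to ground = (0.000, 1.800).
Sum = (-2.865, -1.892) m/s.
Speed = |(-2.865, -1.892)| = 3.433 m/s.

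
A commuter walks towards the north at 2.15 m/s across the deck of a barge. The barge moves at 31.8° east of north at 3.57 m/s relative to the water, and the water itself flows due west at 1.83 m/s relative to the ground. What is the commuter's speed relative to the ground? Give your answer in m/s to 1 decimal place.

5.2 m/s

In east/north components (m/s): commuter relative to barge = (0.000, 2.150); barge relative to water = (1.881, 3.034); water relative to ground = (-1.830, 0.000).
Sum = (0.051, 5.184) m/s.
Speed = |(0.051, 5.184)| = 5.184 m/s.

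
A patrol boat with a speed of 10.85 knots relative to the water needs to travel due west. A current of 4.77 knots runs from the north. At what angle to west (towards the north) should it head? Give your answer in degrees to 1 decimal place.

The current pushes perpendicular to the desired track; the heading must have a component into the current equal to 4.77 knots: 10.85 sin θ = 4.77.
sin θ = 0.4396, so θ = 26.080°.

26.1°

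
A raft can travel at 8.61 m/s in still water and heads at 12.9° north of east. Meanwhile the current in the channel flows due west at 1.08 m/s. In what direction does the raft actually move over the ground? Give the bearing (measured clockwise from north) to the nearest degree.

Taking east as x and north as y: velocity relative to the water = (8.393, 1.922) m/s; the water relative to ground = (-1.080, 0.000) m/s.
Velocity relative to ground = (8.393, 1.922) + (-1.080, 0.000) = (7.313, 1.922) m/s.
Bearing = atan2(7.31, 1.92) = 75.27° clockwise from north.

075°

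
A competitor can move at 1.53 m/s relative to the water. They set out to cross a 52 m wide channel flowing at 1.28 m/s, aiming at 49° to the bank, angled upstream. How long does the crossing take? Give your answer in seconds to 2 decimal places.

The component of the competitor's velocity perpendicular to the bank is 1.53 × sin 49° = 1.155 m/s.
Only the cross-stream component determines the crossing time; the current contributes nothing perpendicular to the bank.
Time = 52 / 1.155 = 45.033 s.

45.03 s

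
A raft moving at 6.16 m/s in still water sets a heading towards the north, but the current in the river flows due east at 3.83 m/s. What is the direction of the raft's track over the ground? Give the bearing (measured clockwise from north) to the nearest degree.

Taking east as x and north as y: velocity relative to the water = (0.000, 6.160) m/s; the water relative to ground = (3.830, 0.000) m/s.
Velocity relative to ground = (0.000, 6.160) + (3.830, 0.000) = (3.830, 6.160) m/s.
Bearing = atan2(3.83, 6.16) = 31.87° clockwise from north.

032°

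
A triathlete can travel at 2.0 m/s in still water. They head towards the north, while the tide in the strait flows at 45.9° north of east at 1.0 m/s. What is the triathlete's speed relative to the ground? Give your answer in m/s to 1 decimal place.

Taking east as x and north as y: velocity relative to the water = (0.000, 2.000) m/s; the water relative to ground = (0.696, 0.718) m/s.
Velocity relative to ground = (0.000, 2.000) + (0.696, 0.718) = (0.696, 2.718) m/s.
Speed = |(0.696, 2.718)| = 2.806 m/s.

2.8 m/s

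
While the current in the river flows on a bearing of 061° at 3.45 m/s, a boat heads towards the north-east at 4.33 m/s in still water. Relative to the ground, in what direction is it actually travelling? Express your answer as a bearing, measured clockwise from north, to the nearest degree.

052°

Taking east as x and north as y: velocity relative to the water = (3.062, 3.062) m/s; the water relative to ground = (3.017, 1.673) m/s.
Velocity relative to ground = (3.062, 3.062) + (3.017, 1.673) = (6.079, 4.734) m/s.
Bearing = atan2(6.08, 4.73) = 52.09° clockwise from north.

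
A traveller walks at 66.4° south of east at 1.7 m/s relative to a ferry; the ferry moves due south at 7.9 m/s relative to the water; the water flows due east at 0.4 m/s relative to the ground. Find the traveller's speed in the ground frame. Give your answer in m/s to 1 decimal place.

9.5 m/s

In east/north components (m/s): traveller relative to ferry = (0.681, -1.558); ferry relative to water = (0.000, -7.900); water relative to ground = (0.400, 0.000).
Sum = (1.081, -9.458) m/s.
Speed = |(1.081, -9.458)| = 9.519 m/s.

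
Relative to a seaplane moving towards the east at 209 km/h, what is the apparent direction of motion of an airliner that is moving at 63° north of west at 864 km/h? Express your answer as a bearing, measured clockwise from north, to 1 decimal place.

Taking east as x and north as y: airliner velocity = (-392.248, 769.830) km/h; seaplane velocity = (209.000, 0.000) km/h.
Velocity of airliner relative to seaplane = (-392.248, 769.830) − (209.000, 0.000) = (-601.248, 769.830) km/h.
Bearing = atan2(-601.25, 769.83) = 322.01° clockwise from north.

322.0°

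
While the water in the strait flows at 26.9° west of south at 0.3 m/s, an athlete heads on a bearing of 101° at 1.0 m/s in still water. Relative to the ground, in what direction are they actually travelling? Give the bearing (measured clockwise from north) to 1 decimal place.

118.5°

Taking east as x and north as y: velocity relative to the water = (0.982, -0.191) m/s; the water relative to ground = (-0.136, -0.268) m/s.
Velocity relative to ground = (0.982, -0.191) + (-0.136, -0.268) = (0.846, -0.458) m/s.
Bearing = atan2(0.85, -0.46) = 118.45° clockwise from north.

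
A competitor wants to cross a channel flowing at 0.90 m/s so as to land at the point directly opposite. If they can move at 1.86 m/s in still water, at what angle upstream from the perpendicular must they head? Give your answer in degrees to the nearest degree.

29°

To cancel the current, the upstream component of the competitor's velocity must equal the flow: 1.86 sin θ = 0.90.
sin θ = 0.90 / 1.86 = 0.4839.
θ = arcsin(0.4839) = 28.939°.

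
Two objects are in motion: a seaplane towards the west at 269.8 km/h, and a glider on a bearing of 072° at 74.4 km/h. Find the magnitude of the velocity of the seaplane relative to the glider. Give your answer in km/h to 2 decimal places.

341.33 km/h

Taking east as x and north as y: seaplane velocity = (-269.800, 0.000) km/h; glider velocity = (70.759, 22.991) km/h.
Velocity of seaplane relative to glider = (-269.800, 0.000) − (70.759, 22.991) = (-340.559, -22.991) km/h.
Magnitude = |(-340.559, -22.991)| = 341.334 km/h.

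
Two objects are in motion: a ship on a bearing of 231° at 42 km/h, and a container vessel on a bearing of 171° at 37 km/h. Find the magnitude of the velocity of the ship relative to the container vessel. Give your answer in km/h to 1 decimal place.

39.7 km/h

Taking east as x and north as y: ship velocity = (-32.640, -26.431) km/h; container vessel velocity = (5.788, -36.544) km/h.
Velocity of ship relative to container vessel = (-32.640, -26.431) − (5.788, -36.544) = (-38.428, 10.113) km/h.
Magnitude = |(-38.428, 10.113)| = 39.737 km/h.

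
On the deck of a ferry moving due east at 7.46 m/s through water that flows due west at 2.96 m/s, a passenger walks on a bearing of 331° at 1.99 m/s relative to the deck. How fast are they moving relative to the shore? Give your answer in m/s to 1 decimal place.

In east/north components (m/s): passenger relative to ferry = (-0.965, 1.740); ferry relative to water = (7.460, 0.000); water relative to ground = (-2.960, 0.000).
Sum = (3.535, 1.740) m/s.
Speed = |(3.535, 1.740)| = 3.940 m/s.

3.9 m/s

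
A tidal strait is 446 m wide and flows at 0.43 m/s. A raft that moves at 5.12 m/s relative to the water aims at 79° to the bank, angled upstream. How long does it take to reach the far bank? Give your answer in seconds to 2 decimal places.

88.74 s

The component of the raft's velocity perpendicular to the bank is 5.12 × sin 79° = 5.026 m/s.
The flow acts along the bank and has no component across it.
Time = 446 / 5.026 = 88.740 s.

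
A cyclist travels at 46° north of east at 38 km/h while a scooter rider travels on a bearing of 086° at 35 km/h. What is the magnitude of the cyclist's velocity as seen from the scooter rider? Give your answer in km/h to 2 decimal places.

26.31 km/h

Taking east as x and north as y: cyclist velocity = (26.397, 27.335) km/h; scooter rider velocity = (34.915, 2.441) km/h.
Velocity of cyclist relative to scooter rider = (26.397, 27.335) − (34.915, 2.441) = (-8.518, 24.893) km/h.
Magnitude = |(-8.518, 24.893)| = 26.310 km/h.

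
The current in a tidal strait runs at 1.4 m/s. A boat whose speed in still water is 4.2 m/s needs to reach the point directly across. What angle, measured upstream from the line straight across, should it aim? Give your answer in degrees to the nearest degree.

To cancel the current, the upstream component of the boat's velocity must equal the flow: 4.2 sin θ = 1.4.
sin θ = 1.4 / 4.2 = 0.3333.
θ = arcsin(0.3333) = 19.471°.

19°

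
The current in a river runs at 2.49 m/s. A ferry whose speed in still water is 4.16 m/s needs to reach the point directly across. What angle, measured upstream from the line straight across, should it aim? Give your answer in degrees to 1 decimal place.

36.8°

To cancel the current, the upstream component of the ferry's velocity must equal the flow: 4.16 sin θ = 2.49.
sin θ = 2.49 / 4.16 = 0.5986.
θ = arcsin(0.5986) = 36.767°.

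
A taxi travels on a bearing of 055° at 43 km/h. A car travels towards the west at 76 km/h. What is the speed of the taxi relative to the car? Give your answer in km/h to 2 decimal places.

113.93 km/h

Taking east as x and north as y: taxi velocity = (35.224, 24.664) km/h; car velocity = (-76.000, 0.000) km/h.
Velocity of taxi relative to car = (35.224, 24.664) − (-76.000, 0.000) = (111.224, 24.664) km/h.
Magnitude = |(111.224, 24.664)| = 113.925 km/h.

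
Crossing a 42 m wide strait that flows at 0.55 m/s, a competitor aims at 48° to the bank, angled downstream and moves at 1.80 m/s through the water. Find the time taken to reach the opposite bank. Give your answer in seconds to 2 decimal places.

31.40 s

The component of the competitor's velocity perpendicular to the bank is 1.80 × sin 48° = 1.338 m/s.
The current is parallel to the bank, so it does not affect the crossing time.
Time = 42 / 1.338 = 31.398 s.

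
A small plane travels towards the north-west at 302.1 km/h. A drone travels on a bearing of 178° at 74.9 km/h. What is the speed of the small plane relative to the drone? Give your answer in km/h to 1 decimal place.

Taking east as x and north as y: small plane velocity = (-213.617, 213.617) km/h; drone velocity = (2.614, -74.854) km/h.
Velocity of small plane relative to drone = (-213.617, 213.617) − (2.614, -74.854) = (-216.231, 288.471) km/h.
Magnitude = |(-216.231, 288.471)| = 360.516 km/h.

360.5 km/h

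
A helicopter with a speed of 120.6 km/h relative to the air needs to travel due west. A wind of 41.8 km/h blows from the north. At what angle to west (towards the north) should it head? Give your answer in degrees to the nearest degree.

The wind pushes perpendicular to the desired track; the heading must have a component into the wind equal to 41.8 km/h: 120.6 sin θ = 41.8.
sin θ = 0.3466, so θ = 20.280°.

20°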